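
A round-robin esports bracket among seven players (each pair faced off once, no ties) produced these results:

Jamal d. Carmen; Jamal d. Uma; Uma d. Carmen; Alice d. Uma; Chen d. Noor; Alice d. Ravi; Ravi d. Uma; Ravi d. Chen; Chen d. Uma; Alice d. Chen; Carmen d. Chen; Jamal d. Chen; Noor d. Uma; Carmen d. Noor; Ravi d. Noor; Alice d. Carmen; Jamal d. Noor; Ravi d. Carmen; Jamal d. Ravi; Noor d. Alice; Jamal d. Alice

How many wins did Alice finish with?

4

Alice's results: beat Chen, Ravi, Carmen, Uma; lost to Jamal, Noor.
That is 4 wins.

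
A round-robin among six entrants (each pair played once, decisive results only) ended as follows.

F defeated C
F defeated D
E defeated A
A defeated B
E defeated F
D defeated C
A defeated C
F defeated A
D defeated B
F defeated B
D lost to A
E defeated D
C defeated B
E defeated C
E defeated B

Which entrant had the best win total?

E

Win totals: A 3, B 0, C 1, D 2, E 5, F 4.
E leads with 5 wins (next highest: 4).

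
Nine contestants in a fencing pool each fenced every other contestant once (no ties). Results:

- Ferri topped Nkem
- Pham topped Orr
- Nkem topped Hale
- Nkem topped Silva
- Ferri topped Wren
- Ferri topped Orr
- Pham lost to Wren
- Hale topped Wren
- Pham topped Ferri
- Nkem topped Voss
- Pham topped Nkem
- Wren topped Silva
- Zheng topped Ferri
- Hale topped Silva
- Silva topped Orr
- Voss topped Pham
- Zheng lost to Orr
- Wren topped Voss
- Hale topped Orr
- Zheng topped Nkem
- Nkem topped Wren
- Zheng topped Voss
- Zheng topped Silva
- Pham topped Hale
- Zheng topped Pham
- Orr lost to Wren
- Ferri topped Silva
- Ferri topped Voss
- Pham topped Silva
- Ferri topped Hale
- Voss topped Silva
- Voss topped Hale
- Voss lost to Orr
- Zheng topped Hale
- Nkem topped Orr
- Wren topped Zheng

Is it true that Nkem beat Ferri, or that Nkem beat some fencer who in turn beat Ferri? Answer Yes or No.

Nkem did not beat Ferri directly.
Nkem beat Orr, Silva, Voss, Hale, Wren, but each of them lost to Ferri. No two-step path.

No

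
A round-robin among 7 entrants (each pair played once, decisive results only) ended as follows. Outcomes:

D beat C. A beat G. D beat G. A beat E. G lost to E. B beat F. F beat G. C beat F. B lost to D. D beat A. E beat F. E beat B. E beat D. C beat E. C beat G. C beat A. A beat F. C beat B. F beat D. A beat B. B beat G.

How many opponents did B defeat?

2

B's results: beat F, G; lost to A, C, D, E.
That is 2 wins.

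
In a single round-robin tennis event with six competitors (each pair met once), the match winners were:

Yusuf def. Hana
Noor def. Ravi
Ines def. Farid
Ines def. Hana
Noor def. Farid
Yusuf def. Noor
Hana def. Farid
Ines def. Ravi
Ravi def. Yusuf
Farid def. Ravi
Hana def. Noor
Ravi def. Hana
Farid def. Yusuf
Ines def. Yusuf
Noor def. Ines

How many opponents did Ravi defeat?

2

Ravi's results: beat Yusuf, Hana; lost to Farid, Ines, Noor.
That is 2 wins.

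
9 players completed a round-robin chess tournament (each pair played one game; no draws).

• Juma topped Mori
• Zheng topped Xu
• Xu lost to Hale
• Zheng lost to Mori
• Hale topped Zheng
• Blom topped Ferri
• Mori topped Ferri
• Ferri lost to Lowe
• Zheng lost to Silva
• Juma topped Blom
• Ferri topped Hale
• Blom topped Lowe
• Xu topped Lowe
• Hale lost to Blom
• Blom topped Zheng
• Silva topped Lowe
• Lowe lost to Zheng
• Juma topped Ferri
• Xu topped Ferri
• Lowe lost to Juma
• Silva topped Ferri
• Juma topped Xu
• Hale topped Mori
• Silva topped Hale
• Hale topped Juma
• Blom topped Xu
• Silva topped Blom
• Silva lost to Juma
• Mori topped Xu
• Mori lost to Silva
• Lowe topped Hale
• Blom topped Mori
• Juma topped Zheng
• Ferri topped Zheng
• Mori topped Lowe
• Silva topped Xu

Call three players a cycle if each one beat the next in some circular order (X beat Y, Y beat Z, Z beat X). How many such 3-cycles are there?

Win totals: Ferri 2, Juma 7, Blom 6, Lowe 2, Silva 7, Zheng 2, Hale 4, Xu 2, Mori 4.
A player with w wins dominates both others in C(w,2) triples; summing gives 1 + 21 + 15 + 1 + 21 + 1 + 6 + 1 + 6 = 73 transitive triples.
Total triples C(9,3) = 84, so cyclic triples = 84 − 73 = 11.

11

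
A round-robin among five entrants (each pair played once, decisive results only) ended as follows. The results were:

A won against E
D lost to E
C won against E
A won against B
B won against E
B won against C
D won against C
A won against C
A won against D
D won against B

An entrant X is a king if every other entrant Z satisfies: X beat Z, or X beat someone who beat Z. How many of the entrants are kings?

A reaches everyone (king).
B cannot reach A in two steps.
C cannot reach A, B in two steps.
D cannot reach A in two steps.
E cannot reach A in two steps.
Kings: A — 1.

1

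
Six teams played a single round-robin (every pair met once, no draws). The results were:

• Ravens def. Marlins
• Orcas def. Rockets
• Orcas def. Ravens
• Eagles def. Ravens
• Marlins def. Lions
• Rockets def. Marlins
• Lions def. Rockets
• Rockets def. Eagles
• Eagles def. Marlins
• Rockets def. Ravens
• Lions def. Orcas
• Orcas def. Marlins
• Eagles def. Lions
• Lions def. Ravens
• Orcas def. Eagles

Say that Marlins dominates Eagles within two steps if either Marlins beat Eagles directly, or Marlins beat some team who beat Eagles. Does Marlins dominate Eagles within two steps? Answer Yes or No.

No

Marlins did not beat Eagles directly.
Marlins beat Lions, but each of them lost to Eagles. No two-step path.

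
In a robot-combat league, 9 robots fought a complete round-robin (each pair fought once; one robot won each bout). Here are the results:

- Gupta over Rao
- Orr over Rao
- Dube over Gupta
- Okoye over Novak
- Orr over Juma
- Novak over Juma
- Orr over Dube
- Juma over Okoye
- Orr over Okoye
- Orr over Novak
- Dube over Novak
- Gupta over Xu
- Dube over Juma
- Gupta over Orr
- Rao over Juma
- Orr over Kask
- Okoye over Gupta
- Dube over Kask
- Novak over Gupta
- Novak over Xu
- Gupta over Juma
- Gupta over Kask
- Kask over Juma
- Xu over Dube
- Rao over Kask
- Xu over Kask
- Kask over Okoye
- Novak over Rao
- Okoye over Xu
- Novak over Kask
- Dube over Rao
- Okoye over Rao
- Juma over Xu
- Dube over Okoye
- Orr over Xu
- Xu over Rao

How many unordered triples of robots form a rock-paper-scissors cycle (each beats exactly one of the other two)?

16

Win totals: Okoye 4, Kask 2, Gupta 5, Dube 6, Xu 3, Rao 2, Juma 2, Orr 7, Novak 5.
A robot with w wins dominates both others in C(w,2) triples; summing gives 6 + 1 + 10 + 15 + 3 + 1 + 1 + 21 + 10 = 68 transitive triples.
Total triples C(9,3) = 84, so cyclic triples = 84 − 68 = 16.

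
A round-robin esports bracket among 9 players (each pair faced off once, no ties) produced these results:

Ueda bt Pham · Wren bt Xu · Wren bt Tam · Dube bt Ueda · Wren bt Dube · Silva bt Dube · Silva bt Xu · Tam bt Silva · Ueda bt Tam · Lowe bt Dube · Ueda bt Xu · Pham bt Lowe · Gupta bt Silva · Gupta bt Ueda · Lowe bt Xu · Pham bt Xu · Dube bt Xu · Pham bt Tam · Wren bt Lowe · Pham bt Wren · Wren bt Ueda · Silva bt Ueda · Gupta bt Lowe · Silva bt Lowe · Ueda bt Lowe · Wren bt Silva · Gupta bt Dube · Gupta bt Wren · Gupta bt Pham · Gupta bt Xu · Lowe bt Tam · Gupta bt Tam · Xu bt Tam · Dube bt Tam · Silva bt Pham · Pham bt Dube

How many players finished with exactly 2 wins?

Win totals: Pham 5, Dube 3, Tam 1, Xu 1, Wren 6, Gupta 8, Lowe 3, Silva 5, Ueda 4.
No player has exactly 2 wins.

0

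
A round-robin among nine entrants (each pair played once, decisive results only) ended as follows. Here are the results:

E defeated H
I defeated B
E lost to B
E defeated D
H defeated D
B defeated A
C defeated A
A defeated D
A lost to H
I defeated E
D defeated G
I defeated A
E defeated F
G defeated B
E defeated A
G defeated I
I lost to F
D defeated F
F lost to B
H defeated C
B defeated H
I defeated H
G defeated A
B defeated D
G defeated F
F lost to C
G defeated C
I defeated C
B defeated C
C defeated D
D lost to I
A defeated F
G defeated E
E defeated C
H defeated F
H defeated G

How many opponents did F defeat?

1

F's results: beat I; lost to A, B, C, D, E, G, H.
That is 1 win.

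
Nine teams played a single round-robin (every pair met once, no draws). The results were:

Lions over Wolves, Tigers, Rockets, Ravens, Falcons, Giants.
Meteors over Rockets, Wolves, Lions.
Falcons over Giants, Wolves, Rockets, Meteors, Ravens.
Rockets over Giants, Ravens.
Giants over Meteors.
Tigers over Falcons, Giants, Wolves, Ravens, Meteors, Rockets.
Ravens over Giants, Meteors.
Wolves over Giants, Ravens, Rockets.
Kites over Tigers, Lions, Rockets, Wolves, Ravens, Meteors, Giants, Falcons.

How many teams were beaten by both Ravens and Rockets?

1

Ravens beat: Meteors, Giants.
Rockets beat: Giants, Ravens.
Both beat: Giants — 1.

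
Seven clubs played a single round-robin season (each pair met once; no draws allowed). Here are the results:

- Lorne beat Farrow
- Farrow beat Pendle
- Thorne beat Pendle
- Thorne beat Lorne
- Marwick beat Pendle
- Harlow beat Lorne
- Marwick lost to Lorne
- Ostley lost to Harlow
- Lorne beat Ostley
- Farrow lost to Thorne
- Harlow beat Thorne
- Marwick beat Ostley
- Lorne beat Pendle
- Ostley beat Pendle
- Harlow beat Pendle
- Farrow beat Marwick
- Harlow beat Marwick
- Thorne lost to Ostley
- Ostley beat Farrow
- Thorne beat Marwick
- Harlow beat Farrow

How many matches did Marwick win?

2

Marwick's results: beat Ostley, Pendle; lost to Farrow, Thorne, Lorne, Harlow.
That is 2 wins.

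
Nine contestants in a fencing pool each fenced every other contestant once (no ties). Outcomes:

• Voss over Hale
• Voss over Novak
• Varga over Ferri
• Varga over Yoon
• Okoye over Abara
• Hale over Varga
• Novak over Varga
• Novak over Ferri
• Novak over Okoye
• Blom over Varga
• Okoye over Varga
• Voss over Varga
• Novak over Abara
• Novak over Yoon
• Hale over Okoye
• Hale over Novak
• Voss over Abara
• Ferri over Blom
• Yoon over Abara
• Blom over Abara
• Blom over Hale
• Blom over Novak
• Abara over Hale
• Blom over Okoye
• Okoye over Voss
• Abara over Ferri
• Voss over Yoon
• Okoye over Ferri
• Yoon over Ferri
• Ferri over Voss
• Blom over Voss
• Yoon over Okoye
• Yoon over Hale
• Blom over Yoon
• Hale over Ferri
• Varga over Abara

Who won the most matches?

Win totals: Abara 2, Novak 5, Varga 3, Ferri 2, Voss 5, Yoon 4, Okoye 4, Hale 4, Blom 7.
Blom leads with 7 wins (next highest: 5).

Blom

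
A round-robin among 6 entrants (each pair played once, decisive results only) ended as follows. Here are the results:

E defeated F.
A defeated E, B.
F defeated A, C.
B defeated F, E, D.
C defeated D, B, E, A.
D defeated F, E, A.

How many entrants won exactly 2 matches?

Win totals: A 2, B 3, C 4, D 3, E 1, F 2.
Exactly 2: A, F — 2 entrants.

2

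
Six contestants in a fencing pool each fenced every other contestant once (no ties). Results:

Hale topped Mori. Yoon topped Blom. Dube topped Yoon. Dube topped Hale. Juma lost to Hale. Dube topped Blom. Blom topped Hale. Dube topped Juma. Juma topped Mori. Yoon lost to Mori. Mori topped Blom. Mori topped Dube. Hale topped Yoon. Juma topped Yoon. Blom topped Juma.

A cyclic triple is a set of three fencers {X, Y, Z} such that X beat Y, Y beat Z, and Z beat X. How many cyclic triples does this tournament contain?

Of the C(6,3) = 20 triples, the cyclic ones are: {Yoon, Hale, Blom}; {Yoon, Juma, Blom}; {Hale, Dube, Mori}; {Hale, Mori, Blom}; {Juma, Dube, Mori}; {Juma, Mori, Blom}.
That is 6.

6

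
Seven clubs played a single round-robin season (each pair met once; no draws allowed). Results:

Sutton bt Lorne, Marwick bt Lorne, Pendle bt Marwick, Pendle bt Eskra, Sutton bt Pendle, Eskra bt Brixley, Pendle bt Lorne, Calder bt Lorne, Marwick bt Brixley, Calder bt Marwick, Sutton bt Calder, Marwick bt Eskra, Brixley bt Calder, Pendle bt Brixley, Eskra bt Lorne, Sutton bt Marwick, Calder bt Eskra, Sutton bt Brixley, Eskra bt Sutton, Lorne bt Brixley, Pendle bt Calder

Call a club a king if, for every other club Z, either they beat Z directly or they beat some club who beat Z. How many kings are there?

Marwick cannot reach Pendle in two steps.
Pendle reaches everyone (king).
Sutton reaches everyone (king).
Eskra reaches everyone (king).
Calder cannot reach Pendle in two steps.
Lorne cannot reach Marwick, Pendle, Sutton, Eskra in two steps.
Brixley cannot reach Pendle, Sutton in two steps.
Kings: Pendle, Sutton, Eskra — 3.

3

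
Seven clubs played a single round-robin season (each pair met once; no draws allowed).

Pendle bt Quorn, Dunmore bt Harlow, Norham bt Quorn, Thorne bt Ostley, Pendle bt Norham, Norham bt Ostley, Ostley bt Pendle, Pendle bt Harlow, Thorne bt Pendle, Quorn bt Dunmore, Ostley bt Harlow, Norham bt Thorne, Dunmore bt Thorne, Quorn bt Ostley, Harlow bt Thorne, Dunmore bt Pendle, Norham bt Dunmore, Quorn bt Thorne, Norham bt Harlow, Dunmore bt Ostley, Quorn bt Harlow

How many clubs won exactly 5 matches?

1

Win totals: Dunmore 4, Ostley 2, Harlow 1, Thorne 2, Pendle 3, Norham 5, Quorn 4.
Exactly 5: Norham — 1 club.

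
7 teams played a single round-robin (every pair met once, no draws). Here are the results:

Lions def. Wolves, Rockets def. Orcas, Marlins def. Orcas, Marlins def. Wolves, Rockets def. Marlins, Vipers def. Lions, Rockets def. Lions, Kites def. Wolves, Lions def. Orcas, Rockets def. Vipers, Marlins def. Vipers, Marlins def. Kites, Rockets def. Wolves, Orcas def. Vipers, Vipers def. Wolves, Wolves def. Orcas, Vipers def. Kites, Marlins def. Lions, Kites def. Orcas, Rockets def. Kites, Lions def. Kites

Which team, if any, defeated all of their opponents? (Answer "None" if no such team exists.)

Rockets

Rockets has 6 wins out of 6 opponents — a perfect record.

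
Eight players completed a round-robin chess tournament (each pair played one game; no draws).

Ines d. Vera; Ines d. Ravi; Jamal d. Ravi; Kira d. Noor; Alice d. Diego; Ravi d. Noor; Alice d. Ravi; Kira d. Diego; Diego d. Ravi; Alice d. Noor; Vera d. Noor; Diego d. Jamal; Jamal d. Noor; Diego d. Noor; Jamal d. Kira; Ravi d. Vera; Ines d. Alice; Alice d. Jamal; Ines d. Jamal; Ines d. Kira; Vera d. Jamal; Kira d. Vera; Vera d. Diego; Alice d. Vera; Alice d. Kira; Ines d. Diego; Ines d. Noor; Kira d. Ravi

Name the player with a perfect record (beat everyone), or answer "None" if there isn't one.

Ines has 7 wins out of 7 opponents — a perfect record.

Ines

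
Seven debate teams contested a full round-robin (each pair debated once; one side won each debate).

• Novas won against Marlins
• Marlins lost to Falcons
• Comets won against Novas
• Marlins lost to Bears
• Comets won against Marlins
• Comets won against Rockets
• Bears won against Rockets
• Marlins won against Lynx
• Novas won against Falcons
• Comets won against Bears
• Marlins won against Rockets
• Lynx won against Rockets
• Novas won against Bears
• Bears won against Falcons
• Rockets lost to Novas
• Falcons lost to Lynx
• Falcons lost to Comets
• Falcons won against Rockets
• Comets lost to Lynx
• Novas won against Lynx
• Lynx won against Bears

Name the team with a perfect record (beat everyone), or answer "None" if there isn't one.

None

Highest win total is Novas with 5 (out of 6 possible).
Novas lost to Comets, so no team went undefeated.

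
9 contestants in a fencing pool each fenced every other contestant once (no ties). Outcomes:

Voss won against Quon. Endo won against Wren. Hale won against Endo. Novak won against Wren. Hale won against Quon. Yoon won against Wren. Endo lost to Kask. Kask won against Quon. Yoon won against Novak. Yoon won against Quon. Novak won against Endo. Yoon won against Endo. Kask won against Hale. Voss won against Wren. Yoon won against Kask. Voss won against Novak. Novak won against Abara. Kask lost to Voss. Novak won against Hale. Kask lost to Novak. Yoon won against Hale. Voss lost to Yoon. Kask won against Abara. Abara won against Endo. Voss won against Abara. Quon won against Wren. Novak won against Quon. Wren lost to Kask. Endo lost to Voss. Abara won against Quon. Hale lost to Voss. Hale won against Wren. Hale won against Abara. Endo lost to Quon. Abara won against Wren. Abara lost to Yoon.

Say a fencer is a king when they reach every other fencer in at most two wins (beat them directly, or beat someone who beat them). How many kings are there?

1

Novak cannot reach Yoon, Voss in two steps.
Yoon reaches everyone (king).
Abara cannot reach Novak, Yoon, Hale, Kask, Voss in two steps.
Hale cannot reach Novak, Yoon, Kask, Voss in two steps.
Wren cannot reach Novak, Yoon, Abara, Hale, Quon, Kask, Voss, Endo in two steps.
Quon cannot reach Novak, Yoon, Abara, Hale, Kask, Voss in two steps.
Kask cannot reach Novak, Yoon, Voss in two steps.
Voss cannot reach Yoon in two steps.
Endo cannot reach Novak, Yoon, Abara, Hale, Quon, Kask, Voss in two steps.
Kings: Yoon — 1.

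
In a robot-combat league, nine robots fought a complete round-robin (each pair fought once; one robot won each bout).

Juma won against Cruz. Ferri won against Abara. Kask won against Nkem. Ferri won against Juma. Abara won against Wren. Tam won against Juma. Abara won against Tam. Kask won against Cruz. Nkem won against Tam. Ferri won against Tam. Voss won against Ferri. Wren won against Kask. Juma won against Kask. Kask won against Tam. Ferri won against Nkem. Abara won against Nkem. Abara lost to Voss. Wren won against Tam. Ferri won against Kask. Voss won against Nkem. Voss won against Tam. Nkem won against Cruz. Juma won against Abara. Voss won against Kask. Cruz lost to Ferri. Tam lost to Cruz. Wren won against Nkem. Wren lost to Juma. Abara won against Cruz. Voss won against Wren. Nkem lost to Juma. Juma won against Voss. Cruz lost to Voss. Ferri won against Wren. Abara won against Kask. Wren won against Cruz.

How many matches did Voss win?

7

Voss' results: beat Wren, Nkem, Kask, Cruz, Tam, Abara, Ferri; lost to Juma.
That is 7 wins.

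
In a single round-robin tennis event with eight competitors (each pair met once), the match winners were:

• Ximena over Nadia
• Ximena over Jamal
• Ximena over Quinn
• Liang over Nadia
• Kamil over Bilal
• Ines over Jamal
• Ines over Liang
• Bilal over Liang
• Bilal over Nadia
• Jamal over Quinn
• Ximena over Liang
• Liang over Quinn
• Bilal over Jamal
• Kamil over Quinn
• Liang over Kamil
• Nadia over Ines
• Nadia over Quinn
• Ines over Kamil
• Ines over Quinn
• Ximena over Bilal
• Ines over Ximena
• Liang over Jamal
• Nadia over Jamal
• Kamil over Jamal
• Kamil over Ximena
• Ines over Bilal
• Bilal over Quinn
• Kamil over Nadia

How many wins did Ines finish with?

6

Ines' results: beat Jamal, Ximena, Kamil, Bilal, Quinn, Liang; lost to Nadia.
That is 6 wins.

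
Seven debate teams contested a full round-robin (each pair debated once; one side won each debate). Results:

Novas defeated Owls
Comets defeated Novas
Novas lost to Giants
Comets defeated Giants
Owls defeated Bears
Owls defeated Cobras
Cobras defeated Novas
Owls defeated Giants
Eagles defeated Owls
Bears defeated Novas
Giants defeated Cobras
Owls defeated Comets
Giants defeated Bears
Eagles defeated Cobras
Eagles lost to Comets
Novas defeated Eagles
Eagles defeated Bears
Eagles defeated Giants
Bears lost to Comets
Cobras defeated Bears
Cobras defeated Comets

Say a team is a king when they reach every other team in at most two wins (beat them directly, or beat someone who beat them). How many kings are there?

6

Eagles reaches everyone (king).
Novas reaches everyone (king).
Owls reaches everyone (king).
Comets reaches everyone (king).
Bears cannot reach Comets, Giants, Cobras in two steps.
Giants reaches everyone (king).
Cobras reaches everyone (king).
Kings: Eagles, Novas, Owls, Comets, Giants, Cobras — 6.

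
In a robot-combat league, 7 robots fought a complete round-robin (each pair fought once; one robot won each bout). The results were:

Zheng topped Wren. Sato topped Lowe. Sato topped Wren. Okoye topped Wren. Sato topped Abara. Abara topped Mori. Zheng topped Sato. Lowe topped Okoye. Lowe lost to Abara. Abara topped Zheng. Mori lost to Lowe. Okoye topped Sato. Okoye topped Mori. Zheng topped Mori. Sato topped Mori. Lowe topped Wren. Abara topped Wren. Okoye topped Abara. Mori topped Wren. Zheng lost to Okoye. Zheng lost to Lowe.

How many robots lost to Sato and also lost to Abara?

3

Sato beat: Lowe, Abara, Mori, Wren.
Abara beat: Lowe, Mori, Zheng, Wren.
Both beat: Lowe, Mori, Wren — 3.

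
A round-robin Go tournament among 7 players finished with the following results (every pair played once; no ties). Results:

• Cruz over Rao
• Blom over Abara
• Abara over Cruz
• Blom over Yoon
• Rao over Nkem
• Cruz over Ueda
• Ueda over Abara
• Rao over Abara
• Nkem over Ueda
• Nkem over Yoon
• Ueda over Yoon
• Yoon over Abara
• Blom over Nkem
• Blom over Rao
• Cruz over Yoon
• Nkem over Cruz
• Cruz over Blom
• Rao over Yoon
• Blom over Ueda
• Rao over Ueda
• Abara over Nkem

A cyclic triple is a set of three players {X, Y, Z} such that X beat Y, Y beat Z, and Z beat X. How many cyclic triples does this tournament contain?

Win totals: Nkem 3, Blom 5, Yoon 1, Ueda 2, Abara 2, Rao 4, Cruz 4.
A player with w wins dominates both others in C(w,2) triples; summing gives 3 + 10 + 0 + 1 + 1 + 6 + 6 = 27 transitive triples.
Total triples C(7,3) = 35, so cyclic triples = 35 − 27 = 8.

8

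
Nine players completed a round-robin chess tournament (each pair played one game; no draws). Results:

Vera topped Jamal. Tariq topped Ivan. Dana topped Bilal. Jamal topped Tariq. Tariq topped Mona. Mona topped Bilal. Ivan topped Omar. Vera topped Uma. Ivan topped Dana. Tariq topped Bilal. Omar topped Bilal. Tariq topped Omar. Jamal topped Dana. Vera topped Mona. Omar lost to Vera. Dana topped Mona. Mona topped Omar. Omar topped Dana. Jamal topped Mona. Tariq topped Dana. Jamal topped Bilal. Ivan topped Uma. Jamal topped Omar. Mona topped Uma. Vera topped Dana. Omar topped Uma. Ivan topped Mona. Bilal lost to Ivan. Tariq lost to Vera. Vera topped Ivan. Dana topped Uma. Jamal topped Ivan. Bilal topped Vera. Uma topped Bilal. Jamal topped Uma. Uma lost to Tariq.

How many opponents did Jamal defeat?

7

Jamal's results: beat Ivan, Dana, Bilal, Uma, Omar, Mona, Tariq; lost to Vera.
That is 7 wins.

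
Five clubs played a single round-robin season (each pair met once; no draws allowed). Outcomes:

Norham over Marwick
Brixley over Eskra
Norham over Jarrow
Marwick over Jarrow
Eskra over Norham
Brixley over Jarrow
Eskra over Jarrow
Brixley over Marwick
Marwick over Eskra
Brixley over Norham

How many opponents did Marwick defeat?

Marwick's results: beat Jarrow, Eskra; lost to Brixley, Norham.
That is 2 wins.

2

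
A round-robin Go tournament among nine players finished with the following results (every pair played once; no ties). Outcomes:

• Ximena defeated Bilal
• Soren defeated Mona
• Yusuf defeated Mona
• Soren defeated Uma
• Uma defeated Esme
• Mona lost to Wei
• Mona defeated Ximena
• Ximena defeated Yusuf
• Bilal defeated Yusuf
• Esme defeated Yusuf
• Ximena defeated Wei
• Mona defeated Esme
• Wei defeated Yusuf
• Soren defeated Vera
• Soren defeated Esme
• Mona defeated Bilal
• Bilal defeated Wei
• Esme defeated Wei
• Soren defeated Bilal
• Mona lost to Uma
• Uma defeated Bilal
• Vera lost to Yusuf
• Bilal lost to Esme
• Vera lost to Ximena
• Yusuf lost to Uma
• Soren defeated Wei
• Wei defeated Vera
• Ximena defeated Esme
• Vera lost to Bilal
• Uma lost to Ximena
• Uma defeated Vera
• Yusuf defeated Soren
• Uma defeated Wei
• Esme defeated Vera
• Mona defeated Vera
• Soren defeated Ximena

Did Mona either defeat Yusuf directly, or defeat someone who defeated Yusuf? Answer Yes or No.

Mona did not beat Yusuf directly.
Mona beat Vera, Bilal, Ximena, Esme. Of those, Bilal beat Yusuf.

Yes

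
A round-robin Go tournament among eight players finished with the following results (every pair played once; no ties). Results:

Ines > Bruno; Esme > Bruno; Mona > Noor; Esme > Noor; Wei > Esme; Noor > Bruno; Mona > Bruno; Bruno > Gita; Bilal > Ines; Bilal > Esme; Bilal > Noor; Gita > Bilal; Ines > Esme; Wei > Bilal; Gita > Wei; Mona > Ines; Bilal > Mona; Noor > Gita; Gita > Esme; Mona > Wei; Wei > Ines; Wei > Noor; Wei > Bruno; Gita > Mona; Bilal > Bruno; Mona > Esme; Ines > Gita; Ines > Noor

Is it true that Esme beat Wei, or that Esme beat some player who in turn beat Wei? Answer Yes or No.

Esme did not beat Wei directly.
Esme beat Noor, Bruno, but each of them lost to Wei. No two-step path.

No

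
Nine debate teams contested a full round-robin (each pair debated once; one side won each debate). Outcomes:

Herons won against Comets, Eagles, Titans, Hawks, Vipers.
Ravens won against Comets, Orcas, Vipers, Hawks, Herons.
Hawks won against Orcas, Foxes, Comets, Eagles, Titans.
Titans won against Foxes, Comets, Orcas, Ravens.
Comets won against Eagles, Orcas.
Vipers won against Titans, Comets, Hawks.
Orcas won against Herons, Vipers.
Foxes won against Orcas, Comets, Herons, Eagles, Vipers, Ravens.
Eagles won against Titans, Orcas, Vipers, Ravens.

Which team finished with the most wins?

Foxes

Win totals: Herons 5, Vipers 3, Titans 4, Comets 2, Eagles 4, Orcas 2, Hawks 5, Foxes 6, Ravens 5.
Foxes leads with 6 wins (next highest: 5).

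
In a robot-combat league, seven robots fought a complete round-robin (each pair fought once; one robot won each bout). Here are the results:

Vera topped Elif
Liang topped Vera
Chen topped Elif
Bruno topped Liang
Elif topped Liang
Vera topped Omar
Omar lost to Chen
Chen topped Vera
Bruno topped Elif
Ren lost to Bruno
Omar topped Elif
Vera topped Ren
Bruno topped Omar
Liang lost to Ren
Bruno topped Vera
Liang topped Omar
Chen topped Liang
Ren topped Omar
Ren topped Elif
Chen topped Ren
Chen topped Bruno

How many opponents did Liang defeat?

2

Liang's results: beat Omar, Vera; lost to Elif, Chen, Ren, Bruno.
That is 2 wins.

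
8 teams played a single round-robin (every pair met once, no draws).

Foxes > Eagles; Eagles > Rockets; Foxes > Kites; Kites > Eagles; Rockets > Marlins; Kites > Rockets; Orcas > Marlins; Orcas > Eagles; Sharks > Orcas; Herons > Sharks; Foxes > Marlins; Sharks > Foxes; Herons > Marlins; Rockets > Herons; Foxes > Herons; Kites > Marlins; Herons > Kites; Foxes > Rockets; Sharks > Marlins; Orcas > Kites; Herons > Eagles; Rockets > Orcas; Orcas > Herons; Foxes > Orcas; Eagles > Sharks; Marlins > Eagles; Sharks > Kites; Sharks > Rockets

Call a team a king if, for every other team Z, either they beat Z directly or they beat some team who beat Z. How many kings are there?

4

Kites cannot reach Foxes in two steps.
Herons reaches everyone (king).
Rockets cannot reach Foxes in two steps.
Orcas cannot reach Foxes in two steps.
Foxes reaches everyone (king).
Marlins cannot reach Kites, Herons, Orcas, Foxes in two steps.
Eagles reaches everyone (king).
Sharks reaches everyone (king).
Kings: Herons, Foxes, Eagles, Sharks — 4.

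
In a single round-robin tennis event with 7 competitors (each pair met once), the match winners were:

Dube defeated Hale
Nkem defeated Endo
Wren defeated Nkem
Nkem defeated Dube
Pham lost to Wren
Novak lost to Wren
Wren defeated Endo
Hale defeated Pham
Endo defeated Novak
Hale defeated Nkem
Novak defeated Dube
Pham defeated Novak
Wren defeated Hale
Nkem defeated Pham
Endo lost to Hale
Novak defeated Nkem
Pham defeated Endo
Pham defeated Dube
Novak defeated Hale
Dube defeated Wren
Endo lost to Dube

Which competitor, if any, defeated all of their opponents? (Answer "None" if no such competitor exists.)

Highest win total is Wren with 5 (out of 6 possible).
Wren lost to Dube, so no competitor went undefeated.

None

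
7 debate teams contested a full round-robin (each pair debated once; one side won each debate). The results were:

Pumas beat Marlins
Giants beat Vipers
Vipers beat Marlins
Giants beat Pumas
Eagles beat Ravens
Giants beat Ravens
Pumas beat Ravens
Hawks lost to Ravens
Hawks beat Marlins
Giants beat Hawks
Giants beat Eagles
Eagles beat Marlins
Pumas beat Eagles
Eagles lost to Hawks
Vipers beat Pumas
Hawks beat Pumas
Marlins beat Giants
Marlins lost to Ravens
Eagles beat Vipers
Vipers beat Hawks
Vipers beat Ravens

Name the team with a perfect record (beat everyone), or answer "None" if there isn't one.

None

Highest win total is Giants with 5 (out of 6 possible).
Giants lost to Marlins, so no team went undefeated.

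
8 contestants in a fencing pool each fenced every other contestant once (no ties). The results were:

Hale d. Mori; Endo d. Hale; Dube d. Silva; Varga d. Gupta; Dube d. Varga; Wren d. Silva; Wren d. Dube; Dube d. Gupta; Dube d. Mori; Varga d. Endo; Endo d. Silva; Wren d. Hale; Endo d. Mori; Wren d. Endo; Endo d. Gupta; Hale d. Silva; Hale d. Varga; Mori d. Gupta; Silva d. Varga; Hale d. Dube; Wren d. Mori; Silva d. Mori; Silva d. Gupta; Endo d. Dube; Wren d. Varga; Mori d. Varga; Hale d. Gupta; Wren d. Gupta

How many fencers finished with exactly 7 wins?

Win totals: Endo 5, Gupta 0, Varga 2, Hale 5, Mori 2, Dube 4, Wren 7, Silva 3.
Exactly 7: Wren — 1 fencer.

1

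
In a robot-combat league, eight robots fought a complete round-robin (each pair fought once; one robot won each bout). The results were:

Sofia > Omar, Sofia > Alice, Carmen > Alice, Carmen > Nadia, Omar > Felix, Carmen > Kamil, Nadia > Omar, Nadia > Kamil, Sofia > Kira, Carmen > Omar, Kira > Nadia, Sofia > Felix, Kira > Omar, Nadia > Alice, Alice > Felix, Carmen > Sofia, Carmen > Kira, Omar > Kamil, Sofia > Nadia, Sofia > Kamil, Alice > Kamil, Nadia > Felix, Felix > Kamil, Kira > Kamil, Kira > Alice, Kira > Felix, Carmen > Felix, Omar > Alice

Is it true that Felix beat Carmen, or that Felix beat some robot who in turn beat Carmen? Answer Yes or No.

No

Felix did not beat Carmen directly.
Felix beat Kamil, but each of them lost to Carmen. No two-step path.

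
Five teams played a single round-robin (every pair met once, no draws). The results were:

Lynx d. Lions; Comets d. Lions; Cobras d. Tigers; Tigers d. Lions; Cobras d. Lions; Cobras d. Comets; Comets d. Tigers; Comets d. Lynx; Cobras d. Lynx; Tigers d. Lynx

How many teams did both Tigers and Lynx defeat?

1

Tigers beat: Lynx, Lions.
Lynx beat: Lions.
Both beat: Lions — 1.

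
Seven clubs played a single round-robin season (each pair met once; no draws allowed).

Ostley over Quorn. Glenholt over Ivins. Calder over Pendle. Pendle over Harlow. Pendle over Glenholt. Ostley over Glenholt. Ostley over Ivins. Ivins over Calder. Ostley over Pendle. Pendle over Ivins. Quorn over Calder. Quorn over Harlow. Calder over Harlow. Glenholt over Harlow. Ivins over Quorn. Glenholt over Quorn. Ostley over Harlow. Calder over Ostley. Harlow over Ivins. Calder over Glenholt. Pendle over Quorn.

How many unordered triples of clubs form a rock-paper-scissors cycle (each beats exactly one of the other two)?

8

Win totals: Ivins 2, Pendle 4, Quorn 2, Ostley 5, Harlow 1, Glenholt 3, Calder 4.
A club with w wins dominates both others in C(w,2) triples; summing gives 1 + 6 + 1 + 10 + 0 + 3 + 6 = 27 transitive triples.
Total triples C(7,3) = 35, so cyclic triples = 35 − 27 = 8.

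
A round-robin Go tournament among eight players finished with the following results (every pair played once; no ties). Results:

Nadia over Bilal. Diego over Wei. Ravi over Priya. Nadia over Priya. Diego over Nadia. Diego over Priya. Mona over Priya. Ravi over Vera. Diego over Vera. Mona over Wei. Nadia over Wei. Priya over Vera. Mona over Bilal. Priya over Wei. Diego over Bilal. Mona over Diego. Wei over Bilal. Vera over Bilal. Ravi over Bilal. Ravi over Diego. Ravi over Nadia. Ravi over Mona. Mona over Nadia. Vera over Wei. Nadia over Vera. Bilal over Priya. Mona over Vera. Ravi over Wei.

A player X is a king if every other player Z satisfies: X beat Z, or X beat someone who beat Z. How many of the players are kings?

Nadia cannot reach Mona, Ravi, Diego in two steps.
Mona cannot reach Ravi in two steps.
Priya cannot reach Nadia, Mona, Ravi, Diego in two steps.
Vera cannot reach Nadia, Mona, Ravi, Diego in two steps.
Wei cannot reach Nadia, Mona, Vera, Ravi, Diego in two steps.
Bilal cannot reach Nadia, Mona, Ravi, Diego in two steps.
Ravi reaches everyone (king).
Diego cannot reach Mona, Ravi in two steps.
Kings: Ravi — 1.

1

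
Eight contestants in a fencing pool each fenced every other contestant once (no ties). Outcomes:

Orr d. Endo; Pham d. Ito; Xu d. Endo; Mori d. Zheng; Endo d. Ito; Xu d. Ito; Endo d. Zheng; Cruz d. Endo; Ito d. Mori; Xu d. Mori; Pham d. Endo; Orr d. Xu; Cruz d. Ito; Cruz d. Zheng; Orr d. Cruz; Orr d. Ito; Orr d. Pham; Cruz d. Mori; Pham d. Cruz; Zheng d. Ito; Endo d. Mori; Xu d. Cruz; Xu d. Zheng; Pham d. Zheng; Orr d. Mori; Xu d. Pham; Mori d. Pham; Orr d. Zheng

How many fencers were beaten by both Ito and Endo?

1

Ito beat: Mori.
Endo beat: Ito, Zheng, Mori.
Both beat: Mori — 1.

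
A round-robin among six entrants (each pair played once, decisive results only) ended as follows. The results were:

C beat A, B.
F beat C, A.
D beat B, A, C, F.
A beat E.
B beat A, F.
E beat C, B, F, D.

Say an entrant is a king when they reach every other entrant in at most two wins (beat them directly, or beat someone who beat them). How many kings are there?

3

A reaches everyone (king).
B cannot reach D in two steps.
C cannot reach D in two steps.
D reaches everyone (king).
E reaches everyone (king).
F cannot reach D in two steps.
Kings: A, D, E — 3.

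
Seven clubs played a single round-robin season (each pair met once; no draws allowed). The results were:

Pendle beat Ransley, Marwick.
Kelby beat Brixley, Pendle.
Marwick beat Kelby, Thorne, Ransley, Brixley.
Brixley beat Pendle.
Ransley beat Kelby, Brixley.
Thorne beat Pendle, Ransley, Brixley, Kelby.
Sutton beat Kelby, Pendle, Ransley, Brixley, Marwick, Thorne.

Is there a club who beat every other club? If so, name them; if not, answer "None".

Sutton has 6 wins out of 6 opponents — a perfect record.

Sutton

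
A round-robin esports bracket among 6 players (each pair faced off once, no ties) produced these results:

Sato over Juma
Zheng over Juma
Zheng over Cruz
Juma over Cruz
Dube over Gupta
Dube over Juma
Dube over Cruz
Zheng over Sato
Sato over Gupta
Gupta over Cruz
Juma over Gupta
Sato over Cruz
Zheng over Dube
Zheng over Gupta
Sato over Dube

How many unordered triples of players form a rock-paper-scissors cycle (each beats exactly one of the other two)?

Win totals: Cruz 0, Gupta 1, Juma 2, Zheng 5, Sato 4, Dube 3.
A player with w wins dominates both others in C(w,2) triples; summing gives 0 + 0 + 1 + 10 + 6 + 3 = 20 transitive triples.
Total triples C(6,3) = 20, so cyclic triples = 20 − 20 = 0.

0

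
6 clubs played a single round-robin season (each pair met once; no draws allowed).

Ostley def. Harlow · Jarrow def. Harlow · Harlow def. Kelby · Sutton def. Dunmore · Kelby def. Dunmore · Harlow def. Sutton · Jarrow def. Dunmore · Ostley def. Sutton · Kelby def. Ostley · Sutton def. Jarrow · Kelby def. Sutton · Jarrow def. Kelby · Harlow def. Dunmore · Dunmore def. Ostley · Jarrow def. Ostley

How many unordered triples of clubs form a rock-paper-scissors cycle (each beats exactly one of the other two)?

Win totals: Sutton 2, Ostley 2, Harlow 3, Jarrow 4, Kelby 3, Dunmore 1.
A club with w wins dominates both others in C(w,2) triples; summing gives 1 + 1 + 3 + 6 + 3 + 0 = 14 transitive triples.
Total triples C(6,3) = 20, so cyclic triples = 20 − 14 = 6.

6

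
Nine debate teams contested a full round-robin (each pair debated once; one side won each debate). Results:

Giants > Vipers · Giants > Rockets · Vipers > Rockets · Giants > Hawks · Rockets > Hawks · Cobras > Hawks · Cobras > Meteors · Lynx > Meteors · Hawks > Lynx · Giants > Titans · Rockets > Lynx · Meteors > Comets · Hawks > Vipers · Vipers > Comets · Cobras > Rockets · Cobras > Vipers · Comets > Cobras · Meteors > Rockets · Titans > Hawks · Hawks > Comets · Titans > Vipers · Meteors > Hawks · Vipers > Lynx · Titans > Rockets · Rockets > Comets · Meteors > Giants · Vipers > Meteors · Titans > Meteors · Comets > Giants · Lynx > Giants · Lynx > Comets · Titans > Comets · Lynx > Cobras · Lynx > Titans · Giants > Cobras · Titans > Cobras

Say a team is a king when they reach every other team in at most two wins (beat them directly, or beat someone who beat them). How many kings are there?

Titans reaches everyone (king).
Giants reaches everyone (king).
Comets cannot reach Lynx in two steps.
Vipers reaches everyone (king).
Cobras cannot reach Titans in two steps.
Lynx reaches everyone (king).
Meteors reaches everyone (king).
Rockets reaches everyone (king).
Hawks reaches everyone (king).
Kings: Titans, Giants, Vipers, Lynx, Meteors, Rockets, Hawks — 7.

7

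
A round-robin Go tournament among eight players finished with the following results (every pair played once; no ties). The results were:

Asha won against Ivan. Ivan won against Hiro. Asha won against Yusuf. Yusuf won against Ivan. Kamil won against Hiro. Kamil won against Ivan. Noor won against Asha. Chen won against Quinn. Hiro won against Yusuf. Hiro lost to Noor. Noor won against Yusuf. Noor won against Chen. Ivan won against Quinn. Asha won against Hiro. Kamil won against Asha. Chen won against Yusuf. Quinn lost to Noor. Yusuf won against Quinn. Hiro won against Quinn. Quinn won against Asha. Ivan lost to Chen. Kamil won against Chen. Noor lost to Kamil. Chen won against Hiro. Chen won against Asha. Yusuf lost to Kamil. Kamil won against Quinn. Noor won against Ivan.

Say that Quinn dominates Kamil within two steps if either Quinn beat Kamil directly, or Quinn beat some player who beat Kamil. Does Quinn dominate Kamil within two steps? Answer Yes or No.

No

Quinn did not beat Kamil directly.
Quinn beat Asha, but each of them lost to Kamil. No two-step path.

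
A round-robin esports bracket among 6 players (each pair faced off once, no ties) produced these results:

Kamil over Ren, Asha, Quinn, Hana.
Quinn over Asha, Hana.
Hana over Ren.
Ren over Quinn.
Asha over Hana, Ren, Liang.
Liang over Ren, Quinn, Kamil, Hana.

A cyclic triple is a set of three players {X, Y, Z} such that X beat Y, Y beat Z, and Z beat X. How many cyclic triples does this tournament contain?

4

Win totals: Asha 3, Liang 4, Ren 1, Hana 1, Quinn 2, Kamil 4.
A player with w wins dominates both others in C(w,2) triples; summing gives 3 + 6 + 0 + 0 + 1 + 6 = 16 transitive triples.
Total triples C(6,3) = 20, so cyclic triples = 20 − 16 = 4.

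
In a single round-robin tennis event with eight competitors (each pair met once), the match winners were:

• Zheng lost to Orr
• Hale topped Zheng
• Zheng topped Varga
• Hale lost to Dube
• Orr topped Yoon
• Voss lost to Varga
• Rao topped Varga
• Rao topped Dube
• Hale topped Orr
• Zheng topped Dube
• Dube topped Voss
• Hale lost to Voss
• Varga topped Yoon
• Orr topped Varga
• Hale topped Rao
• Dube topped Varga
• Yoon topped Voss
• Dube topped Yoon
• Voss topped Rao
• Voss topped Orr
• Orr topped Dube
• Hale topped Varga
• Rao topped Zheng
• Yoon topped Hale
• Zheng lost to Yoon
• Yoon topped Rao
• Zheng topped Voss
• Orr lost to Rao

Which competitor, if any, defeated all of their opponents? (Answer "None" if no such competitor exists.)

Highest win total is Yoon with 4 (out of 7 possible).
Yoon lost to Dube, Orr, Varga, so no competitor went undefeated.

None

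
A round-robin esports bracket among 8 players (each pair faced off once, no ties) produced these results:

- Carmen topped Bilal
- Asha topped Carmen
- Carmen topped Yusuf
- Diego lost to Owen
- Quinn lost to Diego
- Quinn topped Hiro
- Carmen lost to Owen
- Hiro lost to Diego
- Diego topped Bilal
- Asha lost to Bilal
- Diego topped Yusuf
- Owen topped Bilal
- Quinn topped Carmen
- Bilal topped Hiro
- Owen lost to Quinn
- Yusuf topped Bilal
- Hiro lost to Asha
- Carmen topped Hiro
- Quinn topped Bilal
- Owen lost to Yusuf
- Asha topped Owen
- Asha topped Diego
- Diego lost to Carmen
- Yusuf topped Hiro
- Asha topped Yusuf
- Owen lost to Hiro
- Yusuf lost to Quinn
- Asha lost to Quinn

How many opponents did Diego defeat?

Diego's results: beat Yusuf, Quinn, Hiro, Bilal; lost to Carmen, Owen, Asha.
That is 4 wins.

4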